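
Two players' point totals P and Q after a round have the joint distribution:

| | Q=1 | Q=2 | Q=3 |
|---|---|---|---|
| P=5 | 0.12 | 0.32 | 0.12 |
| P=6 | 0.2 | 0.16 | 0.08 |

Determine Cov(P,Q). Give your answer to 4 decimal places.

-0.0672

E[P] = 5.44,  E[Q] = 1.88
E[PQ] = 10.16
Cov(P,Q) = E[PQ] − E[P]E[Q] = 10.16 − (5.44)(1.88) = -0.0672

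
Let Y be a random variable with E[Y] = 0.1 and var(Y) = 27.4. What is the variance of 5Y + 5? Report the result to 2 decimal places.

var(5Y + 5) = (5)²·var(Y) = 25·27.4 = 685

685.00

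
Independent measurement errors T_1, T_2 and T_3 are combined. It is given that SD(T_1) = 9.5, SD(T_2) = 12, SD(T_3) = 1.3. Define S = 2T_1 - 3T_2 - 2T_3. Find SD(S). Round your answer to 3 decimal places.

40.789

Var(T_1) = 90.25, Var(T_2) = 144, Var(T_3) = 1.69
By independence, Var(S) = (2)²Var(T_1) + (-3)²Var(T_2) + (-2)²Var(T_3)
= (2)²·90.25 + (-3)²·144 + (-2)²·1.69 = 1663.76
SD(S) = √1663.76 ≈ 40.789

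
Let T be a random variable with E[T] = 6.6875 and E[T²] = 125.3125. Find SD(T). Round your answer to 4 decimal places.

var(T) = 125.3125 − (6.6875)² = 80.58984375
SD(T) = √80.58984375 ≈ 8.9772

8.9772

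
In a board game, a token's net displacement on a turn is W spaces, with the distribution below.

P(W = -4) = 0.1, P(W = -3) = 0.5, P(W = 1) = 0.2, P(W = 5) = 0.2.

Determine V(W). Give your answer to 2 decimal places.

E[W] = (-4)(0.1) + (-3)(0.5) + (1)(0.2) + (5)(0.2) = -0.7
E[W²] = (-4)²(0.1) + (-3)²(0.5) + (1)²(0.2) + (5)²(0.2) = 11.3
V(W) = E[W²] − (E[W])² = 11.3 − (-0.7)² = 10.81

10.81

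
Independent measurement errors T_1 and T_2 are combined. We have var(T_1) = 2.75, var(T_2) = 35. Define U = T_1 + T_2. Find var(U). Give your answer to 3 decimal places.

By independence, var(U) = (1)²var(T_1) + (1)²var(T_2)
= (1)²·2.75 + (1)²·35 = 37.75

37.750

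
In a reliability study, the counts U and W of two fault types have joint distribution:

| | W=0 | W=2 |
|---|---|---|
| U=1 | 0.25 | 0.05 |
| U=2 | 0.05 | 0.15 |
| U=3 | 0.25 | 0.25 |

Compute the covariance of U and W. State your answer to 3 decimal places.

E[U] = 2.2,  E[W] = 0.9
E[UW] = 2.2
cov(U,W) = E[UW] − E[U]E[W] = 2.2 − (2.2)(0.9) = 0.22

0.220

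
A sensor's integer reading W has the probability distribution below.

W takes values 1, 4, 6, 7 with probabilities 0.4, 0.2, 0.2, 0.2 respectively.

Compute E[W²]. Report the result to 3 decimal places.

E[W²] = (1)²(0.4) + (4)²(0.2) + (6)²(0.2) + (7)²(0.2) = 20.6

20.600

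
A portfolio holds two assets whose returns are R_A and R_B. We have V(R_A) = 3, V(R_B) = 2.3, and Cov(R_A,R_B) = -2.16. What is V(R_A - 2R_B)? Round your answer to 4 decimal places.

V(R_A - 2R_B) = (1)²·V(R_A) + (-2)²·V(R_B) + 2·(1)·(-2)·Cov(R_A,R_B)
= 1·3 + 4·2.3 + -4·-2.16 = 20.84

20.8400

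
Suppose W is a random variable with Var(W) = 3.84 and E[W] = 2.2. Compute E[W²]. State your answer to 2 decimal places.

8.68

E[W²] = Var(W) + (E[W])² = 3.84 + (2.2)² = 8.68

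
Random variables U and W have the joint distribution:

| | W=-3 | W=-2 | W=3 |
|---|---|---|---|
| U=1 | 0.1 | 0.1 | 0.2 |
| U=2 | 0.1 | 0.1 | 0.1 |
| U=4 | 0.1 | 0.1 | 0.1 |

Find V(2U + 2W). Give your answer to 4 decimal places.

32.3600

E[U] = 2.2,  E[W] = -0.3,  E[UW] = -1.1
V(U) = 6.4 − (2.2)² = 1.56;  V(W) = 7.5 − (-0.3)² = 7.41
cov(U,W) = -1.1 − (2.2)(-0.3) = -0.44
V(2U + 2W) = (2)²·1.56 + (2)²·7.41 + 2·(2)·(2)·-0.44 = 32.36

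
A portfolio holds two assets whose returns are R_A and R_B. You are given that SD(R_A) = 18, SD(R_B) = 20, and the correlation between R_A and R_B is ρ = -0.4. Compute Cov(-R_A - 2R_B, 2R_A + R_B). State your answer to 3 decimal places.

V(R_A) = (18)² = 324;  V(R_B) = (20)² = 400
Cov(R_A,R_B) = ρ·SD(R_A)·SD(R_B) = -0.4·18·20 = -144
Cov(-R_A - 2R_B, 2R_A + R_B) = (-1)(2)V(R_A) + (-2)(1)V(R_B) + [(-1)(1) + (-2)(2)]Cov(R_A,R_B)
= -2·324 + -2·400 + -5·-144 = -728

-728.000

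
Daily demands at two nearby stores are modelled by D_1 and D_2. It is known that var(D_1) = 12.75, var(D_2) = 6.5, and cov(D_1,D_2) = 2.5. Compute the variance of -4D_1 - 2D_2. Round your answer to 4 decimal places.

var(-4D_1 - 2D_2) = (-4)²·var(D_1) + (-2)²·var(D_2) + 2·(-4)·(-2)·cov(D_1,D_2)
= 16·12.75 + 4·6.5 + 16·2.5 = 270

270.0000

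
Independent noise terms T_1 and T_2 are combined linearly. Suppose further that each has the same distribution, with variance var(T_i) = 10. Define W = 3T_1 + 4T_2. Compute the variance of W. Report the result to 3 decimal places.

By independence, var(W) = (3)²var(T_1) + (4)²var(T_2)
= (3)²·10 + (4)²·10 = 250

250.000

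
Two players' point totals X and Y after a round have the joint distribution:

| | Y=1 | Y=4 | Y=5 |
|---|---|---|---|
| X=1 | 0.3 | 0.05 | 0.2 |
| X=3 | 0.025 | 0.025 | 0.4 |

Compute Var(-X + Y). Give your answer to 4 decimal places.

E[X] = 1.9,  E[Y] = 3.625,  E[XY] = 7.875
Var(X) = 4.6 − (1.9)² = 0.99;  Var(Y) = 16.525 − (3.625)² = 3.384375
cov(X,Y) = 7.875 − (1.9)(3.625) = 0.9875
Var(-X + Y) = (-1)²·0.99 + (1)²·3.384375 + 2·(-1)·(1)·0.9875 = 2.399375

2.3994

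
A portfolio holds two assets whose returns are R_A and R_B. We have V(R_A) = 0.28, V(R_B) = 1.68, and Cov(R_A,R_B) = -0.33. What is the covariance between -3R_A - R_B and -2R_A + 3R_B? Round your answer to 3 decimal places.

Cov(-3R_A - R_B, -2R_A + 3R_B) = (-3)(-2)V(R_A) + (-1)(3)V(R_B) + [(-3)(3) + (-1)(-2)]Cov(R_A,R_B)
= 6·0.28 + -3·1.68 + -7·-0.33 = -1.05

-1.050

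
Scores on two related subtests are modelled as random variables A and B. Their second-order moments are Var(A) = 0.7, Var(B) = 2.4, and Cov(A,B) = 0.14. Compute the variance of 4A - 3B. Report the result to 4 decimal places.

29.4400

Var(4A - 3B) = (4)²·Var(A) + (-3)²·Var(B) + 2·(4)·(-3)·Cov(A,B)
= 16·0.7 + 9·2.4 + -24·0.14 = 29.44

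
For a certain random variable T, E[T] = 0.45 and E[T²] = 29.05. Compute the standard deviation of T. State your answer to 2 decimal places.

V(T) = 29.05 − (0.45)² = 28.8475
SD(T) = √28.8475 ≈ 5.37

5.37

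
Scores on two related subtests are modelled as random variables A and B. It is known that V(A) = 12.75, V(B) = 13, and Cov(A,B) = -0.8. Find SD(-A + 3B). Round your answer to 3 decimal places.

V(-A + 3B) = (-1)²·V(A) + (3)²·V(B) + 2·(-1)·(3)·Cov(A,B)
= 1·12.75 + 9·13 + -6·-0.8 = 134.55
SD(-A + 3B) = √134.55 ≈ 11.600

11.600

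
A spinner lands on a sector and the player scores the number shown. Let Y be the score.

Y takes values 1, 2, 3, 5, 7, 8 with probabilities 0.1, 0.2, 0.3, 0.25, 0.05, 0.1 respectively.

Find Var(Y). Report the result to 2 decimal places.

E[Y] = (1)(0.1) + (2)(0.2) + (3)(0.3) + (5)(0.25) + (7)(0.05) + (8)(0.1) = 3.8
E[Y²] = (1)²(0.1) + (2)²(0.2) + (3)²(0.3) + (5)²(0.25) + (7)²(0.05) + (8)²(0.1) = 18.7
Var(Y) = E[Y²] − (E[Y])² = 18.7 − (3.8)² = 4.26

4.26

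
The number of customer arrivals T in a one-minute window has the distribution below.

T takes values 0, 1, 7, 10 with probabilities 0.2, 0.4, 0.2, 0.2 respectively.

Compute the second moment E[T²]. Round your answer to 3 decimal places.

30.200

E[T²] = (0)²(0.2) + (1)²(0.4) + (7)²(0.2) + (10)²(0.2) = 30.2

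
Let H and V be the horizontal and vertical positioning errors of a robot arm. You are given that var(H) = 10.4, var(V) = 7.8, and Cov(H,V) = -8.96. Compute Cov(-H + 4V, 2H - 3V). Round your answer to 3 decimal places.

Cov(-H + 4V, 2H - 3V) = (-1)(2)var(H) + (4)(-3)var(V) + [(-1)(-3) + (4)(2)]Cov(H,V)
= -2·10.4 + -12·7.8 + 11·-8.96 = -212.96

-212.960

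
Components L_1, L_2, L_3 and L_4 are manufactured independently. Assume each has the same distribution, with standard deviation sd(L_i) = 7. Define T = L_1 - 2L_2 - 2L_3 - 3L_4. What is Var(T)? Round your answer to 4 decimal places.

882.0000

Var(L_i) = (7)² = 49
By independence, Var(T) = (1)²Var(L_1) + (-2)²Var(L_2) + (-2)²Var(L_3) + (-3)²Var(L_4)
= (1)²·49 + (-2)²·49 + (-2)²·49 + (-3)²·49 = 882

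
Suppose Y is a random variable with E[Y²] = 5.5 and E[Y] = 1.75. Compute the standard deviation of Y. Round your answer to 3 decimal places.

1.561

var(Y) = 5.5 − (1.75)² = 2.4375
σ(Y) = √2.4375 ≈ 1.561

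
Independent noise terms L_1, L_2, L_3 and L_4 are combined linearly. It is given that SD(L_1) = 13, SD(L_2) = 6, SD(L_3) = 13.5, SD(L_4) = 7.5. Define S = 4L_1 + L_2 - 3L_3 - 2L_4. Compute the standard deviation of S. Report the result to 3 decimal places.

67.862

V(L_1) = 169, V(L_2) = 36, V(L_3) = 182.25, V(L_4) = 56.25
By independence, V(S) = (4)²V(L_1) + (1)²V(L_2) + (-3)²V(L_3) + (-2)²V(L_4)
= (4)²·169 + (1)²·36 + (-3)²·182.25 + (-2)²·56.25 = 4605.25
SD(S) = √4605.25 ≈ 67.862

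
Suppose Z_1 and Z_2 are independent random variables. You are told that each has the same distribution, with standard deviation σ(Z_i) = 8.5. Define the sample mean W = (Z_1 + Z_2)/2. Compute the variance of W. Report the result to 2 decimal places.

Var(Z_i) = (8.5)² = 72.25
By independence, Var(W) = (0.5)²Var(Z_1) + (0.5)²Var(Z_2)
= (0.5)²·72.25 + (0.5)²·72.25 = 36.125

36.13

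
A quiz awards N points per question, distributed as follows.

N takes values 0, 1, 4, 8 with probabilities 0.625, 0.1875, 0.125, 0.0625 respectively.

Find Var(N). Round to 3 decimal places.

E[N] = (0)(0.625) + (1)(0.1875) + (4)(0.125) + (8)(0.0625) = 1.1875
E[N²] = (0)²(0.625) + (1)²(0.1875) + (4)²(0.125) + (8)²(0.0625) = 6.1875
Var(N) = E[N²] − (E[N])² = 6.1875 − (1.1875)² = 4.77734375

4.777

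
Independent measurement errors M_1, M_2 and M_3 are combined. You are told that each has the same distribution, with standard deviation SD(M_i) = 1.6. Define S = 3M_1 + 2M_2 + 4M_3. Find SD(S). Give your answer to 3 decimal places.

8.616

Var(M_i) = (1.6)² = 2.56
By independence, Var(S) = (3)²Var(M_1) + (2)²Var(M_2) + (4)²Var(M_3)
= (3)²·2.56 + (2)²·2.56 + (4)²·2.56 = 74.24
SD(S) = √74.24 ≈ 8.616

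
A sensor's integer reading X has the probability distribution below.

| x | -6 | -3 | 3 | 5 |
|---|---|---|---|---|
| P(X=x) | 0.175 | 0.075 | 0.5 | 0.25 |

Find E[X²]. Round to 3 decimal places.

17.725

E[X²] = (-6)²(0.175) + (-3)²(0.075) + (3)²(0.5) + (5)²(0.25) = 17.725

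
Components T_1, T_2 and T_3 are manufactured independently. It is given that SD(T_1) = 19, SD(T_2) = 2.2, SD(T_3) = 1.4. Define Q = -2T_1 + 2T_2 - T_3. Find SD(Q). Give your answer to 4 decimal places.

38.2795

Var(T_1) = 361, Var(T_2) = 4.84, Var(T_3) = 1.96
By independence, Var(Q) = (-2)²Var(T_1) + (2)²Var(T_2) + (-1)²Var(T_3)
= (-2)²·361 + (2)²·4.84 + (-1)²·1.96 = 1465.32
SD(Q) = √1465.32 ≈ 38.2795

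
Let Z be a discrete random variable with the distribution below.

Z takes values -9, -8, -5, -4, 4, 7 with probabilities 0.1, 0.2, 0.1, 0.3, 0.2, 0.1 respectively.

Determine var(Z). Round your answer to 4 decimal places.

E[Z] = (-9)(0.1) + (-8)(0.2) + (-5)(0.1) + (-4)(0.3) + (4)(0.2) + (7)(0.1) = -2.7
E[Z²] = (-9)²(0.1) + (-8)²(0.2) + (-5)²(0.1) + (-4)²(0.3) + (4)²(0.2) + (7)²(0.1) = 36.3
var(Z) = E[Z²] − (E[Z])² = 36.3 − (-2.7)² = 29.01

29.0100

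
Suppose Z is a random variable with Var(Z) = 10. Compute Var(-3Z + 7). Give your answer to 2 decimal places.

Var(-3Z + 7) = (-3)²·Var(Z) = 9·10 = 90

90.00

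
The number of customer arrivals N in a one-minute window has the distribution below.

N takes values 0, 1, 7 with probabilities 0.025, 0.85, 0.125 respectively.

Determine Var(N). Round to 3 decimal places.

E[N] = (0)(0.025) + (1)(0.85) + (7)(0.125) = 1.725
E[N²] = (0)²(0.025) + (1)²(0.85) + (7)²(0.125) = 6.975
Var(N) = E[N²] − (E[N])² = 6.975 − (1.725)² = 3.999375

3.999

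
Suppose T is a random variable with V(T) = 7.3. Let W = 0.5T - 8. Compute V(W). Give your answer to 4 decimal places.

V(0.5T - 8) = (0.5)²·V(T) = 0.25·7.3 = 1.825

1.8250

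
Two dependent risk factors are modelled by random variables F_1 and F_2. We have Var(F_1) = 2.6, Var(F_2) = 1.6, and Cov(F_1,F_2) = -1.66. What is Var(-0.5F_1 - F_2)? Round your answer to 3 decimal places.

0.590

Var(-0.5F_1 - F_2) = (-0.5)²·Var(F_1) + (-1)²·Var(F_2) + 2·(-0.5)·(-1)·Cov(F_1,F_2)
= 0.25·2.6 + 1·1.6 + 1·-1.66 = 0.59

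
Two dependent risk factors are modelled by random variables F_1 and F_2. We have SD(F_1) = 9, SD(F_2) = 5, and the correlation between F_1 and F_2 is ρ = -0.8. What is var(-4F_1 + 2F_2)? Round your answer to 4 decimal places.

1972.0000

var(F_1) = (9)² = 81;  var(F_2) = (5)² = 25
Cov(F_1,F_2) = ρ·SD(F_1)·SD(F_2) = -0.8·9·5 = -36
var(-4F_1 + 2F_2) = (-4)²·var(F_1) + (2)²·var(F_2) + 2·(-4)·(2)·Cov(F_1,F_2)
= 16·81 + 4·25 + -16·-36 = 1972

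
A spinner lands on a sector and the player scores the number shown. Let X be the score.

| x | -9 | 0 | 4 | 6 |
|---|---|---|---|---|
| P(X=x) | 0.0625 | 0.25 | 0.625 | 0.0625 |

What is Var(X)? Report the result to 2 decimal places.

E[X] = (-9)(0.0625) + (0)(0.25) + (4)(0.625) + (6)(0.0625) = 2.3125
E[X²] = (-9)²(0.0625) + (0)²(0.25) + (4)²(0.625) + (6)²(0.0625) = 17.3125
Var(X) = E[X²] − (E[X])² = 17.3125 − (2.3125)² = 11.96484375

11.96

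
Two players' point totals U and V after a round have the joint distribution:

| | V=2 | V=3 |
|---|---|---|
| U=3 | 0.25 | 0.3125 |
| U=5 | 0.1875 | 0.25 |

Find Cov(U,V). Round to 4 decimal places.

E[U] = 3.875,  E[V] = 2.5625
E[UV] = 9.9375
Cov(U,V) = E[UV] − E[U]E[V] = 9.9375 − (3.875)(2.5625) = 0.0078125

0.0078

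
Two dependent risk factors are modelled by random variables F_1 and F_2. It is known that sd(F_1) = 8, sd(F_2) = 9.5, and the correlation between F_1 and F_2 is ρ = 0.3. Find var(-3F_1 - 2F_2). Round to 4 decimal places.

var(F_1) = (8)² = 64;  var(F_2) = (9.5)² = 90.25
cov(F_1,F_2) = ρ·sd(F_1)·sd(F_2) = 0.3·8·9.5 = 22.8
var(-3F_1 - 2F_2) = (-3)²·var(F_1) + (-2)²·var(F_2) + 2·(-3)·(-2)·cov(F_1,F_2)
= 9·64 + 4·90.25 + 12·22.8 = 1210.6

1210.6000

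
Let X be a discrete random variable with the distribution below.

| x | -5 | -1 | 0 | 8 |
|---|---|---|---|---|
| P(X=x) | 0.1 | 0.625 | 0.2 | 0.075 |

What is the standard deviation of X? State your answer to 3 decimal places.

2.766

E[X] = (-5)(0.1) + (-1)(0.625) + (0)(0.2) + (8)(0.075) = -0.525
E[X²] = (-5)²(0.1) + (-1)²(0.625) + (0)²(0.2) + (8)²(0.075) = 7.925
Var(X) = E[X²] − (E[X])² = 7.925 − (-0.525)² = 7.649375
σ(X) = √7.649375 ≈ 2.766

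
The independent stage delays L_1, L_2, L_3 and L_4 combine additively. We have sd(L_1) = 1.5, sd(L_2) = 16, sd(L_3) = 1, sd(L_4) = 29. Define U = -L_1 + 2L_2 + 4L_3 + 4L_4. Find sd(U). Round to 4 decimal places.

Var(L_1) = 2.25, Var(L_2) = 256, Var(L_3) = 1, Var(L_4) = 841
By independence, Var(U) = (-1)²Var(L_1) + (2)²Var(L_2) + (4)²Var(L_3) + (4)²Var(L_4)
= (-1)²·2.25 + (2)²·256 + (4)²·1 + (4)²·841 = 14498.25
sd(U) = √14498.25 ≈ 120.4087

120.4087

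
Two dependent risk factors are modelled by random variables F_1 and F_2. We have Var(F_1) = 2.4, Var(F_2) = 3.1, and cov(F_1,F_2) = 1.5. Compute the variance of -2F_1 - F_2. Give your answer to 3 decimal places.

18.700

Var(-2F_1 - F_2) = (-2)²·Var(F_1) + (-1)²·Var(F_2) + 2·(-2)·(-1)·cov(F_1,F_2)
= 4·2.4 + 1·3.1 + 4·1.5 = 18.7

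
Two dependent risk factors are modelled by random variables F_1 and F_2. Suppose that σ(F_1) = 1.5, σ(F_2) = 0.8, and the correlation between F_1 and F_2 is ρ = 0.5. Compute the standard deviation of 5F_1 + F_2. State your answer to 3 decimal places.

var(F_1) = (1.5)² = 2.25;  var(F_2) = (0.8)² = 0.64
Cov(F_1,F_2) = ρ·σ(F_1)·σ(F_2) = 0.5·1.5·0.8 = 0.6
var(5F_1 + F_2) = (5)²·var(F_1) + (1)²·var(F_2) + 2·(5)·(1)·Cov(F_1,F_2)
= 25·2.25 + 1·0.64 + 10·0.6 = 62.89
σ(5F_1 + F_2) = √62.89 ≈ 7.930

7.930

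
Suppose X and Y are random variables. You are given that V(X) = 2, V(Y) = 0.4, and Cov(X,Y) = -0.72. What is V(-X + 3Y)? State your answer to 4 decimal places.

V(-X + 3Y) = (-1)²·V(X) + (3)²·V(Y) + 2·(-1)·(3)·Cov(X,Y)
= 1·2 + 9·0.4 + -6·-0.72 = 9.92

9.9200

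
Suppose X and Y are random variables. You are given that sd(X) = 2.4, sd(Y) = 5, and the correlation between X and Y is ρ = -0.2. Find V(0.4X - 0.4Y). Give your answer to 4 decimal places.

5.6896

V(X) = (2.4)² = 5.76;  V(Y) = (5)² = 25
cov(X,Y) = ρ·sd(X)·sd(Y) = -0.2·2.4·5 = -2.4
V(0.4X - 0.4Y) = (0.4)²·V(X) + (-0.4)²·V(Y) + 2·(0.4)·(-0.4)·cov(X,Y)
= 0.16·5.76 + 0.16·25 + -0.32·-2.4 = 5.6896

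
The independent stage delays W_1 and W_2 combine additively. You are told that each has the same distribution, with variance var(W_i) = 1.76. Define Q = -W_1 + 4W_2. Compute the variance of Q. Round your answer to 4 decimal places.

29.9200

By independence, var(Q) = (-1)²var(W_1) + (4)²var(W_2)
= (-1)²·1.76 + (4)²·1.76 = 29.92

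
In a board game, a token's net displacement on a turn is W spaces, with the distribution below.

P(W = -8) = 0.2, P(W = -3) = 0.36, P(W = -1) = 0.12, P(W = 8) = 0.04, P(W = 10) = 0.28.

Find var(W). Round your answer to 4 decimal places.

46.6176

E[W] = (-8)(0.2) + (-3)(0.36) + (-1)(0.12) + (8)(0.04) + (10)(0.28) = 0.32
E[W²] = (-8)²(0.2) + (-3)²(0.36) + (-1)²(0.12) + (8)²(0.04) + (10)²(0.28) = 46.72
var(W) = E[W²] − (E[W])² = 46.72 − (0.32)² = 46.6176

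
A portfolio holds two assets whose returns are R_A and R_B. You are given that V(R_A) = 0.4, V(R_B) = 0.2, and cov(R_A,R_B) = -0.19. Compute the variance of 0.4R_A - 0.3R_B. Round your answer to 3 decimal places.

V(0.4R_A - 0.3R_B) = (0.4)²·V(R_A) + (-0.3)²·V(R_B) + 2·(0.4)·(-0.3)·cov(R_A,R_B)
= 0.16·0.4 + 0.09·0.2 + -0.24·-0.19 = 0.1276

0.128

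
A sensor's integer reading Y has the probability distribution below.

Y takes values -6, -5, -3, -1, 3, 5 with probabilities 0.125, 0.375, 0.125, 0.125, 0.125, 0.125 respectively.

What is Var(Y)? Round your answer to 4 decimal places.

14.8594

E[Y] = (-6)(0.125) + (-5)(0.375) + (-3)(0.125) + (-1)(0.125) + (3)(0.125) + (5)(0.125) = -2.125
E[Y²] = (-6)²(0.125) + (-5)²(0.375) + (-3)²(0.125) + (-1)²(0.125) + (3)²(0.125) + (5)²(0.125) = 19.375
Var(Y) = E[Y²] − (E[Y])² = 19.375 − (-2.125)² = 14.859375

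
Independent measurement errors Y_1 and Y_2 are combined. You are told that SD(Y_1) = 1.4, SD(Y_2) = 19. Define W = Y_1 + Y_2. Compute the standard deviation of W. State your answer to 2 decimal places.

19.05

Var(Y_1) = 1.96, Var(Y_2) = 361
By independence, Var(W) = (1)²Var(Y_1) + (1)²Var(Y_2)
= (1)²·1.96 + (1)²·361 = 362.96
SD(W) = √362.96 ≈ 19.05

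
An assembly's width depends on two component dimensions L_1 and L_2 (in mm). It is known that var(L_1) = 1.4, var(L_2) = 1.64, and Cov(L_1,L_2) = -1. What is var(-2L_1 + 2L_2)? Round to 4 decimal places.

20.1600

var(-2L_1 + 2L_2) = (-2)²·var(L_1) + (2)²·var(L_2) + 2·(-2)·(2)·Cov(L_1,L_2)
= 4·1.4 + 4·1.64 + -8·-1 = 20.16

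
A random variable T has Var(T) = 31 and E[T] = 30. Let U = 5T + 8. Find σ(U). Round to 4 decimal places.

27.8388

Var(5T + 8) = (5)²·31 = 775
σ(U) = √775 ≈ 27.8388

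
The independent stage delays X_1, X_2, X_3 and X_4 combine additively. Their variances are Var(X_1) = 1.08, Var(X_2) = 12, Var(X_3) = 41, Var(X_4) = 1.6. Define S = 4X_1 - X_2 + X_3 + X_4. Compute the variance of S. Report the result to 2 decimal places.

By independence, Var(S) = (4)²Var(X_1) + (-1)²Var(X_2) + (1)²Var(X_3) + (1)²Var(X_4)
= (4)²·1.08 + (-1)²·12 + (1)²·41 + (1)²·1.6 = 71.88

71.88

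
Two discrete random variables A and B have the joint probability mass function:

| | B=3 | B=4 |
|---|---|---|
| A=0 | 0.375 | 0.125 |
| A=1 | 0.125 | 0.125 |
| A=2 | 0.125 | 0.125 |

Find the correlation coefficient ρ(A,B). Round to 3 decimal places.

0.234

E[A] = 0.75,  E[B] = 3.375
E[AB] = 2.625
cov(A,B) = E[AB] − E[A]E[B] = 2.625 − (0.75)(3.375) = 0.09375
Var(A) = 0.6875,  Var(B) = 0.234375
ρ = 0.09375 / √(0.6875·0.234375) ≈ 0.234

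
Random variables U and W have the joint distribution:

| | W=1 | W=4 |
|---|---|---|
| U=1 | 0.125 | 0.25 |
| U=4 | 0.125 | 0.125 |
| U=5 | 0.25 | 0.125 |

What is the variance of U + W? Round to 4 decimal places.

E[U] = 3.25,  E[W] = 2.5,  E[UW] = 7.375
Var(U) = 13.75 − (3.25)² = 3.1875;  Var(W) = 8.5 − (2.5)² = 2.25
Cov(U,W) = 7.375 − (3.25)(2.5) = -0.75
Var(U + W) = (1)²·3.1875 + (1)²·2.25 + 2·(1)·(1)·-0.75 = 3.9375

3.9375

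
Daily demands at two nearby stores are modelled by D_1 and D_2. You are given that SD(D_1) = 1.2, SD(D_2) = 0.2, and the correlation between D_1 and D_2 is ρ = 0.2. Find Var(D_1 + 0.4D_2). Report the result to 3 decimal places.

Var(D_1) = (1.2)² = 1.44;  Var(D_2) = (0.2)² = 0.04
cov(D_1,D_2) = ρ·SD(D_1)·SD(D_2) = 0.2·1.2·0.2 = 0.048
Var(D_1 + 0.4D_2) = (1)²·Var(D_1) + (0.4)²·Var(D_2) + 2·(1)·(0.4)·cov(D_1,D_2)
= 1·1.44 + 0.16·0.04 + 0.8·0.048 = 1.4848

1.485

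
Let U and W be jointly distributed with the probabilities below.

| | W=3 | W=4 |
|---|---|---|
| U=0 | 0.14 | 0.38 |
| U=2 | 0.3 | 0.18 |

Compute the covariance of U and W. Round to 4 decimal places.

E[U] = 0.96,  E[W] = 3.56
E[UW] = 3.24
Cov(U,W) = E[UW] − E[U]E[W] = 3.24 − (0.96)(3.56) = -0.1776

-0.1776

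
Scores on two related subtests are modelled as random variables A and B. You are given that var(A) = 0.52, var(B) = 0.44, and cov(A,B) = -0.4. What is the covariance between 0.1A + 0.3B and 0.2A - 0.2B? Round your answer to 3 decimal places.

cov(0.1A + 0.3B, 0.2A - 0.2B) = (0.1)(0.2)var(A) + (0.3)(-0.2)var(B) + [(0.1)(-0.2) + (0.3)(0.2)]cov(A,B)
= 0.02·0.52 + -0.06·0.44 + 0.04·-0.4 = -0.032

-0.032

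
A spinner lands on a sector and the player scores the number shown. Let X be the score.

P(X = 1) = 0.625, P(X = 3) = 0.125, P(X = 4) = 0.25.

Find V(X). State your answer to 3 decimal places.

E[X] = (1)(0.625) + (3)(0.125) + (4)(0.25) = 2
E[X²] = (1)²(0.625) + (3)²(0.125) + (4)²(0.25) = 5.75
V(X) = E[X²] − (E[X])² = 5.75 − (2)² = 1.75

1.750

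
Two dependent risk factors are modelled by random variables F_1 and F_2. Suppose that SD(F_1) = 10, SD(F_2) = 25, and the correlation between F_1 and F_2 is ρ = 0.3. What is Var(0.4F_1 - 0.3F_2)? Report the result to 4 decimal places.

Var(F_1) = (10)² = 100;  Var(F_2) = (25)² = 625
Cov(F_1,F_2) = ρ·SD(F_1)·SD(F_2) = 0.3·10·25 = 75
Var(0.4F_1 - 0.3F_2) = (0.4)²·Var(F_1) + (-0.3)²·Var(F_2) + 2·(0.4)·(-0.3)·Cov(F_1,F_2)
= 0.16·100 + 0.09·625 + -0.24·75 = 54.25

54.2500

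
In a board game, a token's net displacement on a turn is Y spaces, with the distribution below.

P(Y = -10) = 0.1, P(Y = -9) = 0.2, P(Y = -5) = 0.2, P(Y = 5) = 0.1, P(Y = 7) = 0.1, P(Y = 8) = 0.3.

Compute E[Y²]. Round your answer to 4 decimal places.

57.8000

E[Y²] = (-10)²(0.1) + (-9)²(0.2) + (-5)²(0.2) + (5)²(0.1) + (7)²(0.1) + (8)²(0.3) = 57.8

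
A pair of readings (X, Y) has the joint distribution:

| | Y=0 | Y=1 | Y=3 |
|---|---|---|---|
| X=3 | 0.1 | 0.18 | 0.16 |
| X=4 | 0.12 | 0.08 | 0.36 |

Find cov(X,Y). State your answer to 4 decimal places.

E[X] = 3.56,  E[Y] = 1.82
E[XY] = 6.62
cov(X,Y) = E[XY] − E[X]E[Y] = 6.62 − (3.56)(1.82) = 0.1408

0.1408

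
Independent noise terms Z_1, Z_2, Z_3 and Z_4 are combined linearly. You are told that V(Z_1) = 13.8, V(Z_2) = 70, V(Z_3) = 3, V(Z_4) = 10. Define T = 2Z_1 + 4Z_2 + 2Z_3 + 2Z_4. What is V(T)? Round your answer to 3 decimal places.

1227.200

By independence, V(T) = (2)²V(Z_1) + (4)²V(Z_2) + (2)²V(Z_3) + (2)²V(Z_4)
= (2)²·13.8 + (4)²·70 + (2)²·3 + (2)²·10 = 1227.2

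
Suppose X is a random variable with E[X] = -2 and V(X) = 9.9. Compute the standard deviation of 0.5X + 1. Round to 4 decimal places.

1.5732

V(0.5X + 1) = (0.5)²·9.9 = 2.475
SD(0.5X + 1) = √2.475 ≈ 1.5732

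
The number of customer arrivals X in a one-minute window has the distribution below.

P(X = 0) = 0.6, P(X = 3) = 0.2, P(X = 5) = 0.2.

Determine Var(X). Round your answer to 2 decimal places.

E[X] = (0)(0.6) + (3)(0.2) + (5)(0.2) = 1.6
E[X²] = (0)²(0.6) + (3)²(0.2) + (5)²(0.2) = 6.8
Var(X) = E[X²] − (E[X])² = 6.8 − (1.6)² = 4.24

4.24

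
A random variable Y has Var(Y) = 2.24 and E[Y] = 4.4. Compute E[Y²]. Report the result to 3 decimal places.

21.600

E[Y²] = Var(Y) + (E[Y])² = 2.24 + (4.4)² = 21.6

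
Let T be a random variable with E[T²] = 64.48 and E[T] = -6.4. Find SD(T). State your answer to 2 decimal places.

Var(T) = 64.48 − (-6.4)² = 23.52
SD(T) = √23.52 ≈ 4.85

4.85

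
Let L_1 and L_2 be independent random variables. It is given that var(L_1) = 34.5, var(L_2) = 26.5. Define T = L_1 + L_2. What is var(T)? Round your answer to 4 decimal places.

61.0000

By independence, var(T) = (1)²var(L_1) + (1)²var(L_2)
= (1)²·34.5 + (1)²·26.5 = 61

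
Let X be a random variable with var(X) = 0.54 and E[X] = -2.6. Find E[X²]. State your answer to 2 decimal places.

E[X²] = var(X) + (E[X])² = 0.54 + (-2.6)² = 7.3

7.30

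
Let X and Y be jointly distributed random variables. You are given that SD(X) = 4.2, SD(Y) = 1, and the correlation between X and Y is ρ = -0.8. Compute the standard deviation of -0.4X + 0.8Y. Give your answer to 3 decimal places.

2.369

V(X) = (4.2)² = 17.64;  V(Y) = (1)² = 1
Cov(X,Y) = ρ·SD(X)·SD(Y) = -0.8·4.2·1 = -3.36
V(-0.4X + 0.8Y) = (-0.4)²·V(X) + (0.8)²·V(Y) + 2·(-0.4)·(0.8)·Cov(X,Y)
= 0.16·17.64 + 0.64·1 + -0.64·-3.36 = 5.6128
SD(-0.4X + 0.8Y) = √5.6128 ≈ 2.369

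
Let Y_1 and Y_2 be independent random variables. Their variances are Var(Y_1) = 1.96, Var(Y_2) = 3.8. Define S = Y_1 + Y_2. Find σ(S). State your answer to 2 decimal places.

2.40

By independence, Var(S) = (1)²Var(Y_1) + (1)²Var(Y_2)
= (1)²·1.96 + (1)²·3.8 = 5.76
σ(S) = √5.76 ≈ 2.40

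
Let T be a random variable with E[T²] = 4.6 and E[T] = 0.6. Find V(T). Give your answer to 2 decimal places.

V(T) = 4.6 − (0.6)² = 4.24

4.24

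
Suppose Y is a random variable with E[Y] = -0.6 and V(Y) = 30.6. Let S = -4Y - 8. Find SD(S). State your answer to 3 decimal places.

V(-4Y - 8) = (-4)²·30.6 = 489.6
SD(S) = √489.6 ≈ 22.127

22.127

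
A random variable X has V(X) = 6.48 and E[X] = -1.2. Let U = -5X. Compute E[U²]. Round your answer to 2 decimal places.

E[-5X] = -5·-1.2 = 6
V(-5X) = (-5)²·6.48 = 162
E[U²] = V(U) + (E[U])² = 162 + (6)² = 198

198.00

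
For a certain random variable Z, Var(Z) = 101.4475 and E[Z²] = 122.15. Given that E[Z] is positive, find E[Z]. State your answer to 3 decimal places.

(E[Z])² = E[Z²] − Var(Z) = 122.15 − 101.4475 = 20.7025
E[Z] = √20.7025 = 4.55

4.550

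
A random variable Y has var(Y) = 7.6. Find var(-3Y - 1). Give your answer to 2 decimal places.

var(-3Y - 1) = (-3)²·var(Y) = 9·7.6 = 68.4

68.40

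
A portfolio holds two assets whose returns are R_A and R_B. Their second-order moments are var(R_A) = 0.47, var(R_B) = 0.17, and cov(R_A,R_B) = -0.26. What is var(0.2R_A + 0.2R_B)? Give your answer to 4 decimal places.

0.0048

var(0.2R_A + 0.2R_B) = (0.2)²·var(R_A) + (0.2)²·var(R_B) + 2·(0.2)·(0.2)·cov(R_A,R_B)
= 0.04·0.47 + 0.04·0.17 + 0.08·-0.26 = 0.0048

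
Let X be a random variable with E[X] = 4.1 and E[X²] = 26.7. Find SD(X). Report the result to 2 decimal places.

V(X) = 26.7 − (4.1)² = 9.89
SD(X) = √9.89 ≈ 3.14

3.14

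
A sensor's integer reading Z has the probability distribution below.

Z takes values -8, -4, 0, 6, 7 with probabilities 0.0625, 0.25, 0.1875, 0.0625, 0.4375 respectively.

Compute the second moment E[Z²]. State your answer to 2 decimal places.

E[Z²] = (-8)²(0.0625) + (-4)²(0.25) + (0)²(0.1875) + (6)²(0.0625) + (7)²(0.4375) = 31.6875

31.69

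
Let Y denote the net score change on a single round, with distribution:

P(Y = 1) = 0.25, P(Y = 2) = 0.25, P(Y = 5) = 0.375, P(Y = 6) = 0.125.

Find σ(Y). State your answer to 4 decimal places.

E[Y] = (1)(0.25) + (2)(0.25) + (5)(0.375) + (6)(0.125) = 3.375
E[Y²] = (1)²(0.25) + (2)²(0.25) + (5)²(0.375) + (6)²(0.125) = 15.125
var(Y) = E[Y²] − (E[Y])² = 15.125 − (3.375)² = 3.734375
σ(Y) = √3.734375 ≈ 1.9325

1.9325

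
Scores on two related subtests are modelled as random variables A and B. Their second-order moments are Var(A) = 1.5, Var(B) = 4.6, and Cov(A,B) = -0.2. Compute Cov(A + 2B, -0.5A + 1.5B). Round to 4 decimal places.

12.9500

Cov(A + 2B, -0.5A + 1.5B) = (1)(-0.5)Var(A) + (2)(1.5)Var(B) + [(1)(1.5) + (2)(-0.5)]Cov(A,B)
= -0.5·1.5 + 3·4.6 + 0.5·-0.2 = 12.95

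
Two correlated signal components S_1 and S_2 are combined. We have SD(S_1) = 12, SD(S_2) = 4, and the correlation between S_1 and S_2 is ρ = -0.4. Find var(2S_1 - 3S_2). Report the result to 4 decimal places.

950.4000

var(S_1) = (12)² = 144;  var(S_2) = (4)² = 16
Cov(S_1,S_2) = ρ·SD(S_1)·SD(S_2) = -0.4·12·4 = -19.2
var(2S_1 - 3S_2) = (2)²·var(S_1) + (-3)²·var(S_2) + 2·(2)·(-3)·Cov(S_1,S_2)
= 4·144 + 9·16 + -12·-19.2 = 950.4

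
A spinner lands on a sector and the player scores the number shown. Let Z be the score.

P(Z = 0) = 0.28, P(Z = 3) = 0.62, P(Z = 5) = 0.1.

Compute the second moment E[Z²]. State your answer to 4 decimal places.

8.0800

E[Z²] = (0)²(0.28) + (3)²(0.62) + (5)²(0.1) = 8.08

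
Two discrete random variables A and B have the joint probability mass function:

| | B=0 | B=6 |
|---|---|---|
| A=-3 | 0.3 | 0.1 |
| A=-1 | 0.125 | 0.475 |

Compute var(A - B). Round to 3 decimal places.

6.638

E[A] = -1.8,  E[B] = 3.45,  E[AB] = -4.65
var(A) = 4.2 − (-1.8)² = 0.96;  var(B) = 20.7 − (3.45)² = 8.7975
Cov(A,B) = -4.65 − (-1.8)(3.45) = 1.56
var(A - B) = (1)²·0.96 + (-1)²·8.7975 + 2·(1)·(-1)·1.56 = 6.6375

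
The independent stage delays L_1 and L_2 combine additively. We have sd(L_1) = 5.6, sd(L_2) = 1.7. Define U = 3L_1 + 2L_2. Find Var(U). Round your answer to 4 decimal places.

Var(L_1) = 31.36, Var(L_2) = 2.89
By independence, Var(U) = (3)²Var(L_1) + (2)²Var(L_2)
= (3)²·31.36 + (2)²·2.89 = 293.8

293.8000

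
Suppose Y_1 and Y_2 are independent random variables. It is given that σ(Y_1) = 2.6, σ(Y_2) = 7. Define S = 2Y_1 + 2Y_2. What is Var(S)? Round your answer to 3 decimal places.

Var(Y_1) = 6.76, Var(Y_2) = 49
By independence, Var(S) = (2)²Var(Y_1) + (2)²Var(Y_2)
= (2)²·6.76 + (2)²·49 = 223.04

223.040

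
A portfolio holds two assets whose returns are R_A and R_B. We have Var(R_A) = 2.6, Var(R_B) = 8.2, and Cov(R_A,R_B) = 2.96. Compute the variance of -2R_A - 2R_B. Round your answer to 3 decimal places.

66.880

Var(-2R_A - 2R_B) = (-2)²·Var(R_A) + (-2)²·Var(R_B) + 2·(-2)·(-2)·Cov(R_A,R_B)
= 4·2.6 + 4·8.2 + 8·2.96 = 66.88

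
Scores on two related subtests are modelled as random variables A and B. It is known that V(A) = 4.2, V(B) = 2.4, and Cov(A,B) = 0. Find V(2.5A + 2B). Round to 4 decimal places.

V(2.5A + 2B) = (2.5)²·V(A) + (2)²·V(B) + 2·(2.5)·(2)·Cov(A,B)
= 6.25·4.2 + 4·2.4 + 10·0 = 35.85

35.8500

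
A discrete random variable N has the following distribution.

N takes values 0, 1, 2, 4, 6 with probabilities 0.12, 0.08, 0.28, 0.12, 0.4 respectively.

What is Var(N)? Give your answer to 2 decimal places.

5.13

E[N] = (0)(0.12) + (1)(0.08) + (2)(0.28) + (4)(0.12) + (6)(0.4) = 3.52
E[N²] = (0)²(0.12) + (1)²(0.08) + (2)²(0.28) + (4)²(0.12) + (6)²(0.4) = 17.52
Var(N) = E[N²] − (E[N])² = 17.52 − (3.52)² = 5.1296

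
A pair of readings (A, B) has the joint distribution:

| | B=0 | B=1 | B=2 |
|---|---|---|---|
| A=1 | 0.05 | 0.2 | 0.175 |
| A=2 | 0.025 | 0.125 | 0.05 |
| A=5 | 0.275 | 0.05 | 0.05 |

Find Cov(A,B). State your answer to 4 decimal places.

-0.7475

E[A] = 2.7,  E[B] = 0.925
E[AB] = 1.75
Cov(A,B) = E[AB] − E[A]E[B] = 1.75 − (2.7)(0.925) = -0.7475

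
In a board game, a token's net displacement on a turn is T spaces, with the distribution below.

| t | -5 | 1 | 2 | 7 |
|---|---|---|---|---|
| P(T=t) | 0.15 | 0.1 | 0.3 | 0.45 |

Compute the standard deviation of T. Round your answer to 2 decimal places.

E[T] = (-5)(0.15) + (1)(0.1) + (2)(0.3) + (7)(0.45) = 3.1
E[T²] = (-5)²(0.15) + (1)²(0.1) + (2)²(0.3) + (7)²(0.45) = 27.1
Var(T) = E[T²] − (E[T])² = 27.1 − (3.1)² = 17.49
sd(T) = √17.49 ≈ 4.18

4.18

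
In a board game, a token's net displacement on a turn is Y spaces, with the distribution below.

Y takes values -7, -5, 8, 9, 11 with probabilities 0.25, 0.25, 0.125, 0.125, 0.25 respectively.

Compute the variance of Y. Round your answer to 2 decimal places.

E[Y] = (-7)(0.25) + (-5)(0.25) + (8)(0.125) + (9)(0.125) + (11)(0.25) = 1.875
E[Y²] = (-7)²(0.25) + (-5)²(0.25) + (8)²(0.125) + (9)²(0.125) + (11)²(0.25) = 66.875
Var(Y) = E[Y²] − (E[Y])² = 66.875 − (1.875)² = 63.359375

63.36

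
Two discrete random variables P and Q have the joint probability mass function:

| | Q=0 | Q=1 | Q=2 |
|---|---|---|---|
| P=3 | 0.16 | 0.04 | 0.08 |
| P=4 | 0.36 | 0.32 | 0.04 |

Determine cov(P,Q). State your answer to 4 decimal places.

-0.0320

E[P] = 3.72,  E[Q] = 0.6
E[PQ] = 2.2
cov(P,Q) = E[PQ] − E[P]E[Q] = 2.2 − (3.72)(0.6) = -0.032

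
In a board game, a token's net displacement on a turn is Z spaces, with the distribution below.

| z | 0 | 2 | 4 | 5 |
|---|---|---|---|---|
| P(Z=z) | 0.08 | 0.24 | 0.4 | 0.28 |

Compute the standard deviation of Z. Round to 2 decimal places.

1.50

E[Z] = (0)(0.08) + (2)(0.24) + (4)(0.4) + (5)(0.28) = 3.48
E[Z²] = (0)²(0.08) + (2)²(0.24) + (4)²(0.4) + (5)²(0.28) = 14.36
Var(Z) = E[Z²] − (E[Z])² = 14.36 − (3.48)² = 2.2496
SD(Z) = √2.2496 ≈ 1.50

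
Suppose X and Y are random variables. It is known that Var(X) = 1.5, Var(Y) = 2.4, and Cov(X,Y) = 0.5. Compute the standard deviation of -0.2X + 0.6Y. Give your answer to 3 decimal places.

Var(-0.2X + 0.6Y) = (-0.2)²·Var(X) + (0.6)²·Var(Y) + 2·(-0.2)·(0.6)·Cov(X,Y)
= 0.04·1.5 + 0.36·2.4 + -0.24·0.5 = 0.804
SD(-0.2X + 0.6Y) = √0.804 ≈ 0.897

0.897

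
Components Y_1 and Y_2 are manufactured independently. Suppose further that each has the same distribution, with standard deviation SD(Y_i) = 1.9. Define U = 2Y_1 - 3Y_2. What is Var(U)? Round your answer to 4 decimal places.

46.9300

Var(Y_i) = (1.9)² = 3.61
By independence, Var(U) = (2)²Var(Y_1) + (-3)²Var(Y_2)
= (2)²·3.61 + (-3)²·3.61 = 46.93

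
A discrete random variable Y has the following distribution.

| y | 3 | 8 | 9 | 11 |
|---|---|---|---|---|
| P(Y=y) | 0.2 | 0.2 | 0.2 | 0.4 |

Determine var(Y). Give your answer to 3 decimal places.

8.640

E[Y] = (3)(0.2) + (8)(0.2) + (9)(0.2) + (11)(0.4) = 8.4
E[Y²] = (3)²(0.2) + (8)²(0.2) + (9)²(0.2) + (11)²(0.4) = 79.2
var(Y) = E[Y²] − (E[Y])² = 79.2 − (8.4)² = 8.64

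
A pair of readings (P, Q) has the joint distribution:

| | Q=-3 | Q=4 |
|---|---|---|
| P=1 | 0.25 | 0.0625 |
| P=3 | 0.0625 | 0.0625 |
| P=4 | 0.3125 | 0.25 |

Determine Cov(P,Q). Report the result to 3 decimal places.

1.039

E[P] = 2.9375,  E[Q] = -0.375
E[PQ] = -0.0625
Cov(P,Q) = E[PQ] − E[P]E[Q] = -0.0625 − (2.9375)(-0.375) = 1.0390625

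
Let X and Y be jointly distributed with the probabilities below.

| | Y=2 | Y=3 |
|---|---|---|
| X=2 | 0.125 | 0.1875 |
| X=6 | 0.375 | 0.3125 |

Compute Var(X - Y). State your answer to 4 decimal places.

E[X] = 4.75,  E[Y] = 2.5,  E[XY] = 11.75
Var(X) = 26 − (4.75)² = 3.4375;  Var(Y) = 6.5 − (2.5)² = 0.25
Cov(X,Y) = 11.75 − (4.75)(2.5) = -0.125
Var(X - Y) = (1)²·3.4375 + (-1)²·0.25 + 2·(1)·(-1)·-0.125 = 3.9375

3.9375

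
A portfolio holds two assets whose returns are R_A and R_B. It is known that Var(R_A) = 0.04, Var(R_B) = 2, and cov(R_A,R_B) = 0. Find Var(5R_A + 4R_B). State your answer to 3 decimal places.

33.000

Var(5R_A + 4R_B) = (5)²·Var(R_A) + (4)²·Var(R_B) + 2·(5)·(4)·cov(R_A,R_B)
= 25·0.04 + 16·2 + 40·0 = 33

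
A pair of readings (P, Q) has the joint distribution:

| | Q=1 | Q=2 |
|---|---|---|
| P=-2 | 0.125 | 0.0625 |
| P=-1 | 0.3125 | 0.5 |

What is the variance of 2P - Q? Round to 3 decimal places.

0.684

E[P] = -1.1875,  E[Q] = 1.5625,  E[PQ] = -1.8125
Var(P) = 1.5625 − (-1.1875)² = 0.15234375;  Var(Q) = 2.6875 − (1.5625)² = 0.24609375
Cov(P,Q) = -1.8125 − (-1.1875)(1.5625) = 0.04296875
Var(2P - Q) = (2)²·0.15234375 + (-1)²·0.24609375 + 2·(2)·(-1)·0.04296875 = 0.68359375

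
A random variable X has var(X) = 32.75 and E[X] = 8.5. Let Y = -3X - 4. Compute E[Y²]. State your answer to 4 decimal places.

1165.0000

E[-3X - 4] = -3·8.5 − 4 = -29.5
var(-3X - 4) = (-3)²·32.75 = 294.75
E[Y²] = var(Y) + (E[Y])² = 294.75 + (-29.5)² = 1165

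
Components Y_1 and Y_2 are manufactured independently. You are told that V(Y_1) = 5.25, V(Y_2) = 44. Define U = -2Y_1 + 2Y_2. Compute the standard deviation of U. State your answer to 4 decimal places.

By independence, V(U) = (-2)²V(Y_1) + (2)²V(Y_2)
= (-2)²·5.25 + (2)²·44 = 197
SD(U) = √197 ≈ 14.0357

14.0357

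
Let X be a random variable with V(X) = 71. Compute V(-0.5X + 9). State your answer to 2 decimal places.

V(-0.5X + 9) = (-0.5)²·V(X) = 0.25·71 = 17.75

17.75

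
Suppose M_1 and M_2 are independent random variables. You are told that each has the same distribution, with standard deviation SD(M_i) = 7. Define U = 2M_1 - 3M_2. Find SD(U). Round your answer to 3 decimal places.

Var(M_i) = (7)² = 49
By independence, Var(U) = (2)²Var(M_1) + (-3)²Var(M_2)
= (2)²·49 + (-3)²·49 = 637
SD(U) = √637 ≈ 25.239

25.239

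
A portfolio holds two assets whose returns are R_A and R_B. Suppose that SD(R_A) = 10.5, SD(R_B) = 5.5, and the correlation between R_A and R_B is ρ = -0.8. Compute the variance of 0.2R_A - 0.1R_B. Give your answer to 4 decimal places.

V(R_A) = (10.5)² = 110.25;  V(R_B) = (5.5)² = 30.25
Cov(R_A,R_B) = ρ·SD(R_A)·SD(R_B) = -0.8·10.5·5.5 = -46.2
V(0.2R_A - 0.1R_B) = (0.2)²·V(R_A) + (-0.1)²·V(R_B) + 2·(0.2)·(-0.1)·Cov(R_A,R_B)
= 0.04·110.25 + 0.01·30.25 + -0.04·-46.2 = 6.5605

6.5605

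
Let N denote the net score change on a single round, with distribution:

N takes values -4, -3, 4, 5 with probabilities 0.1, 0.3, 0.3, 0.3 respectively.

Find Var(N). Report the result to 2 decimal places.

E[N] = (-4)(0.1) + (-3)(0.3) + (4)(0.3) + (5)(0.3) = 1.4
E[N²] = (-4)²(0.1) + (-3)²(0.3) + (4)²(0.3) + (5)²(0.3) = 16.6
Var(N) = E[N²] − (E[N])² = 16.6 − (1.4)² = 14.64

14.64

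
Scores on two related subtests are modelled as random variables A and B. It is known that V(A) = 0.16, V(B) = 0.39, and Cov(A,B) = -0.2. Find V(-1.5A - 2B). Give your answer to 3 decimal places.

0.720

V(-1.5A - 2B) = (-1.5)²·V(A) + (-2)²·V(B) + 2·(-1.5)·(-2)·Cov(A,B)
= 2.25·0.16 + 4·0.39 + 6·-0.2 = 0.72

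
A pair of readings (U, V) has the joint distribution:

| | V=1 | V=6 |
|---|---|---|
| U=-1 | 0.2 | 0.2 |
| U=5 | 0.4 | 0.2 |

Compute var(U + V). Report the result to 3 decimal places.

12.240

E[U] = 2.6,  E[V] = 3,  E[UV] = 6.6
var(U) = 15.4 − (2.6)² = 8.64;  var(V) = 15 − (3)² = 6
Cov(U,V) = 6.6 − (2.6)(3) = -1.2
var(U + V) = (1)²·8.64 + (1)²·6 + 2·(1)·(1)·-1.2 = 12.24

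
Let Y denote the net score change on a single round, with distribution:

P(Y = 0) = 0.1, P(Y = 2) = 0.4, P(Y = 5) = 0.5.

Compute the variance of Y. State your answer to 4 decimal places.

3.2100

E[Y] = (0)(0.1) + (2)(0.4) + (5)(0.5) = 3.3
E[Y²] = (0)²(0.1) + (2)²(0.4) + (5)²(0.5) = 14.1
Var(Y) = E[Y²] − (E[Y])² = 14.1 − (3.3)² = 3.21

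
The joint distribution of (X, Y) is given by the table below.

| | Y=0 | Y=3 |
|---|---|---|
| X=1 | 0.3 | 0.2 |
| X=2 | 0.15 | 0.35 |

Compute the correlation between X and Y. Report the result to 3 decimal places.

E[X] = 1.5,  E[Y] = 1.65
E[XY] = 2.7
Cov(X,Y) = E[XY] − E[X]E[Y] = 2.7 − (1.5)(1.65) = 0.225
Var(X) = 0.25,  Var(Y) = 2.2275
ρ = 0.225 / √(0.25·2.2275) ≈ 0.302

0.302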